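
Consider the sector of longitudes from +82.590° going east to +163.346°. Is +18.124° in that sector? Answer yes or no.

Band width going east from +82.590° to +163.346°: ((163.346 − 82.590) mod 360) = 80.756°.
Offset of +18.124° east of the west edge: ((18.124 − 82.590) mod 360) = 295.534°.
295.534° > 80.756° ⇒ outside.

No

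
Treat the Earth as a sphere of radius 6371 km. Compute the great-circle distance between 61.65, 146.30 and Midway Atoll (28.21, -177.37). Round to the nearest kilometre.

4574 km

Δλ = -177.37 − 146.30 = -323.67°; wrapped into (−180°, 180°]: 36.33°.
Δφ = 28.21 − 61.65 = -33.44°.
a = sin²(Δφ/2) + cos φ₁ · cos φ₂ · sin²(Δλ/2) = 0.123438.
c = 2·atan2(√a, √(1−a)) = 0.71800 rad → d = 6371·c ≈ 4574.37 km.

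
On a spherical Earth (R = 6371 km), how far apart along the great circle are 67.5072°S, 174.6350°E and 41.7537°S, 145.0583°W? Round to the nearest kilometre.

Δλ = -145.0583 − 174.6350 = -319.6933°; wrapped into (−180°, 180°]: 40.3067°.
Δφ = -41.7537 − -67.5072 = 25.7535°.
a = sin²(Δφ/2) + cos φ₁ · cos φ₂ · sin²(Δλ/2) = 0.083542.
c = 2·atan2(√a, √(1−a)) = 0.58644 rad → d = 6371·c ≈ 3736.22 km.

3736 km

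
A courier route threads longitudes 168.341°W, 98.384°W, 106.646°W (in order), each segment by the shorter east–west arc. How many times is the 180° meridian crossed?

0

Leg 1: -168.341° → -98.384°, shortest Δλ = 69.957° (east) — does not cross 180°.
Leg 2: -98.384° → -106.646°, shortest Δλ = -8.262° (west) — does not cross 180°.
Total crossings: 0.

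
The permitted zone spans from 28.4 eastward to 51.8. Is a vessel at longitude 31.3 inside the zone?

Yes

Band width going east from +28.4° to +51.8°: ((51.8 − 28.4) mod 360) = 23.4°.
Offset of +31.3° east of the west edge: ((31.3 − 28.4) mod 360) = 2.9°.
2.9° ≤ 23.4° ⇒ inside.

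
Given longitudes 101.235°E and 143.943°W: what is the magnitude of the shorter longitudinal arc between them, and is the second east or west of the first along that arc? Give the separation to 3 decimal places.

Raw difference: -143.943 − 101.235 = -245.178°.
Normalise into (−180°, 180°]: -245.178° + 360° = 114.822°.
Positive ⇒ the second point lies to the east; separation 114.822°.

114.822° east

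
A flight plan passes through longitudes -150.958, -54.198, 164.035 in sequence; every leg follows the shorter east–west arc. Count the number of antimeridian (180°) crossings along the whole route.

1

Leg 1: -150.958° → -54.198°, shortest Δλ = 96.76° (east) — does not cross 180°.
Leg 2: -54.198° → +164.035°, shortest Δλ = -141.767° (west) — crosses 180°.
Total crossings: 1.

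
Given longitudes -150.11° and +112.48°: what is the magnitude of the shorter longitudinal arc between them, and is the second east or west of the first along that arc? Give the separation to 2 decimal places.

97.41° west

Raw difference: 112.48 − -150.11 = 262.59°.
Normalise into (−180°, 180°]: 262.59° − 360° = -97.41°.
Negative ⇒ the second point lies to the west; separation 97.41°.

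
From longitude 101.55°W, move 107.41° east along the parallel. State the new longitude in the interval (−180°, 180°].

5.86°E

Start at -101.55°; shift +107.41° → +5.86°.
+5.86° already lies in (−180°, 180°].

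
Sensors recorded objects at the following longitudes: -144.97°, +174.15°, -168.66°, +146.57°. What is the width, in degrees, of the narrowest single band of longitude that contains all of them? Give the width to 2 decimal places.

Sort the longitudes: -168.66°, -144.97°, +146.57°, +174.15°.
Eastward gaps between consecutive values (wrapping around): 23.69°, 291.54°, 27.58°, 17.19°.
Largest gap = 291.54° ⇒ minimal covering band is its complement: 360° − 291.54° = 68.46°.
Band runs from +146.57° eastward to -144.97°, crossing the antimeridian.

68.46°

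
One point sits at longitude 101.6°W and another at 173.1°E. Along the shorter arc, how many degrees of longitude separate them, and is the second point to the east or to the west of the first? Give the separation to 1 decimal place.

85.3° west

Raw difference: 173.1 − -101.6 = 274.7°.
Normalise into (−180°, 180°]: 274.7° − 360° = -85.3°.
Negative ⇒ the second point lies to the west; separation 85.3°.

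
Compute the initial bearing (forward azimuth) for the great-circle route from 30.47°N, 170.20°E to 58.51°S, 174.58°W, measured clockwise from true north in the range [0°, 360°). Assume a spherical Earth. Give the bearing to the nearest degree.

172°

Δλ = -174.58 − 170.20 = -344.78°; wrapped into (−180°, 180°]: 15.22°.
θ = atan2( sin Δλ · cos φ₂ , cos φ₁ · sin φ₂ − sin φ₁ · cos φ₂ · cos Δλ )
  = atan2(0.13713, -0.99055) = 172.118° → normalised to [0°, 360°): 172.118°.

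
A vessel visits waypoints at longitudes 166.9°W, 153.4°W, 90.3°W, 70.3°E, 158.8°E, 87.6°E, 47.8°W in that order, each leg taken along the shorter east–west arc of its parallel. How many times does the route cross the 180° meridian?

0

Leg 1: -166.9° → -153.4°, shortest Δλ = 13.5° (east) — does not cross 180°.
Leg 2: -153.4° → -90.3°, shortest Δλ = 63.1° (east) — does not cross 180°.
Leg 3: -90.3° → +70.3°, shortest Δλ = 160.6° (east) — does not cross 180°.
Leg 4: +70.3° → +158.8°, shortest Δλ = 88.5° (east) — does not cross 180°.
Leg 5: +158.8° → +87.6°, shortest Δλ = -71.2° (west) — does not cross 180°.
Leg 6: +87.6° → -47.8°, shortest Δλ = -135.4° (west) — does not cross 180°.
Total crossings: 0.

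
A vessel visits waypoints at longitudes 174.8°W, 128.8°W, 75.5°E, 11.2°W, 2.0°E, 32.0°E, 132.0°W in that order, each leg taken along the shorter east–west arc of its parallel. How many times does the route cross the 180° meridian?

Leg 1: -174.8° → -128.8°, shortest Δλ = 46.0° (east) — does not cross 180°.
Leg 2: -128.8° → +75.5°, shortest Δλ = -155.7° (west) — crosses 180°.
Leg 3: +75.5° → -11.2°, shortest Δλ = -86.7° (west) — does not cross 180°.
Leg 4: -11.2° → +2.0°, shortest Δλ = 13.2° (east) — does not cross 180°.
Leg 5: +2.0° → +32.0°, shortest Δλ = 30.0° (east) — does not cross 180°.
Leg 6: +32.0° → -132.0°, shortest Δλ = -164.0° (west) — does not cross 180°.
Total crossings: 1.

1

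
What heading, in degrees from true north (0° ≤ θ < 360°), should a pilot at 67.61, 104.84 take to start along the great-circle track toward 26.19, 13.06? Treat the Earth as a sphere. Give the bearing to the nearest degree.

Δλ = 13.06 − 104.84 = -91.78°.
θ = atan2( sin Δλ · cos φ₂ , cos φ₁ · sin φ₂ − sin φ₁ · cos φ₂ · cos Δλ )
  = atan2(-0.89690, 0.19389) = -77.802° → normalised to [0°, 360°): 282.198°.

282°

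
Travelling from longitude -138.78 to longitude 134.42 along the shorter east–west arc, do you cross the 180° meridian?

Yes

Naïve |134.42 − -138.78| = 273.2° > 180°, so the shorter arc goes the other way round — across 180°.
Signed shortest Δλ = ((134.42 − -138.78 + 180) mod 360) − 180 = -86.8°.
Going west by 86.8° from -138.78° passes through 180° before reaching +134.42°.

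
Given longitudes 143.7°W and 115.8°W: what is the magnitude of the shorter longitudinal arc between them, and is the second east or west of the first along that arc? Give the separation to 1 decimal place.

27.9° east

Raw difference: -115.8 − -143.7 = 27.9°.
Normalise into (−180°, 180°]: 27.9° stays 27.9°.
Positive ⇒ the second point lies to the east; separation 27.9°.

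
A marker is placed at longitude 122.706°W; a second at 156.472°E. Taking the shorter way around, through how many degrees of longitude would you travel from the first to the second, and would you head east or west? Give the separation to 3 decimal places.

Raw difference: 156.472 − -122.706 = 279.178°.
Normalise into (−180°, 180°]: 279.178° − 360° = -80.822°.
Negative ⇒ the second point lies to the west; separation 80.822°.

80.822° west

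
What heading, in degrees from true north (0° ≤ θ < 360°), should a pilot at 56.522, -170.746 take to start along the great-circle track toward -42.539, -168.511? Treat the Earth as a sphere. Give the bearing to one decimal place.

Δλ = -168.511 − -170.746 = 2.235°.
θ = atan2( sin Δλ · cos φ₂ , cos φ₁ · sin φ₂ − sin φ₁ · cos φ₂ · cos Δλ )
  = atan2(0.02873, -0.98705) = 178.333° → normalised to [0°, 360°): 178.333°.

178.3°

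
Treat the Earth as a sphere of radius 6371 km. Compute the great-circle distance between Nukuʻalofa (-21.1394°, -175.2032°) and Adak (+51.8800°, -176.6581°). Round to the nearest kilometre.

Δλ = -176.6581 − -175.2032 = -1.4549°.
Δφ = 51.8800 − -21.1394 = 73.0194°.
a = sin²(Δφ/2) + cos φ₁ · cos φ₂ · sin²(Δλ/2) = 0.354069.
c = 2·atan2(√a, √(1−a)) = 1.27462 rad → d = 6371·c ≈ 8120.62 km.

8121 km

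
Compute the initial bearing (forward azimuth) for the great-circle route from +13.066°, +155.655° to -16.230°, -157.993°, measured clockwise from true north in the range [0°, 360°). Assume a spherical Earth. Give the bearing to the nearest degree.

121°

Δλ = -157.993 − 155.655 = -313.648°; wrapped into (−180°, 180°]: 46.352°.
θ = atan2( sin Δλ · cos φ₂ , cos φ₁ · sin φ₂ − sin φ₁ · cos φ₂ · cos Δλ )
  = atan2(0.69476, -0.42208) = 121.280° → normalised to [0°, 360°): 121.280°.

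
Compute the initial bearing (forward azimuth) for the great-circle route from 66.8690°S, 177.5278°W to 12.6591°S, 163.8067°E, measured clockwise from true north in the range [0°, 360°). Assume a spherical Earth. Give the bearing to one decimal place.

Δλ = 163.8067 − -177.5278 = 341.3345°; wrapped into (−180°, 180°]: -18.6655°.
θ = atan2( sin Δλ · cos φ₂ , cos φ₁ · sin φ₂ − sin φ₁ · cos φ₂ · cos Δλ )
  = atan2(-0.31226, 0.76397) = -22.232° → normalised to [0°, 360°): 337.768°.

337.8°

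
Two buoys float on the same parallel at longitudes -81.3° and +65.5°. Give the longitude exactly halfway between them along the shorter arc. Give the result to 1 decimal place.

Signed shortest Δλ from -81.3° to +65.5° is +146.8°.
Midpoint longitude = -81.3° + (+146.8°)/2 = -81.3° + 73.4° = -7.9°.

-7.9°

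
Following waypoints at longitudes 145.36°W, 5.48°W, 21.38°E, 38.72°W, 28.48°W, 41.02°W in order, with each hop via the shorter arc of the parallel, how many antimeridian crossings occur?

Leg 1: -145.36° → -5.48°, shortest Δλ = 139.88° (east) — does not cross 180°.
Leg 2: -5.48° → +21.38°, shortest Δλ = 26.86° (east) — does not cross 180°.
Leg 3: +21.38° → -38.72°, shortest Δλ = -60.1° (west) — does not cross 180°.
Leg 4: -38.72° → -28.48°, shortest Δλ = 10.24° (east) — does not cross 180°.
Leg 5: -28.48° → -41.02°, shortest Δλ = -12.54° (west) — does not cross 180°.
Total crossings: 0.

0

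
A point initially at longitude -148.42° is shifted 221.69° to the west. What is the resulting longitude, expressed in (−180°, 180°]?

Start at -148.42°; shift −221.69° → -370.11°.
-370.11° lies outside (−180°, 180°]; add 360° → -10.11°.

-10.11°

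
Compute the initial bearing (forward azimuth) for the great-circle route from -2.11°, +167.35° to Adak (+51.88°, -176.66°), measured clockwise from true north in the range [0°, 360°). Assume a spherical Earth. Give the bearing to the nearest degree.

12°

Δλ = -176.66 − 167.35 = -344.01°; wrapped into (−180°, 180°]: 15.99°.
θ = atan2( sin Δλ · cos φ₂ , cos φ₁ · sin φ₂ − sin φ₁ · cos φ₂ · cos Δλ )
  = atan2(0.17005, 0.80804) = 11.884° → normalised to [0°, 360°): 11.884°.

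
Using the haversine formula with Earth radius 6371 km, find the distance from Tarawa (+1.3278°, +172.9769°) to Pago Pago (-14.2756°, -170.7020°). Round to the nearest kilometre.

2498 km

Δλ = -170.7020 − 172.9769 = -343.6789°; wrapped into (−180°, 180°]: 16.3211°.
Δφ = -14.2756 − 1.3278 = -15.6034°.
a = sin²(Δφ/2) + cos φ₁ · cos φ₂ · sin²(Δλ/2) = 0.037948.
c = 2·atan2(√a, √(1−a)) = 0.39211 rad → d = 6371·c ≈ 2498.16 km.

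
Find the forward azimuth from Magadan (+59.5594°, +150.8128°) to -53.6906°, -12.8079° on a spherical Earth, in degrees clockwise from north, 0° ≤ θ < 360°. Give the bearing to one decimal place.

296.0°

Δλ = -12.8079 − 150.8128 = -163.6207°.
θ = atan2( sin Δλ · cos φ₂ , cos φ₁ · sin φ₂ − sin φ₁ · cos φ₂ · cos Δλ )
  = atan2(-0.16698, 0.08153) = -63.975° → normalised to [0°, 360°): 296.025°.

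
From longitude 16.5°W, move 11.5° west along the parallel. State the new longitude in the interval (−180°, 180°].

Start at -16.5°; shift −11.5° → -28.0°.
-28.0° already lies in (−180°, 180°].

28.0°W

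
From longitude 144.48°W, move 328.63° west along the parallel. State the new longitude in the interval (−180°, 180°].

113.11°W

Start at -144.48°; shift −328.63° → -473.11°.
-473.11° lies outside (−180°, 180°]; add 360° → -113.11°.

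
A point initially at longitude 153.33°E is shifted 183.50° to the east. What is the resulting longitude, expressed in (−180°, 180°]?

23.17°W

Start at +153.33°; shift +183.50° → +336.83°.
+336.83° lies outside (−180°, 180°]; subtract 360° → -23.17°.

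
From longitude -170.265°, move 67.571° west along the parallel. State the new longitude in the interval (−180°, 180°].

Start at -170.265°; shift −67.571° → -237.836°.
-237.836° lies outside (−180°, 180°]; add 360° → +122.164°.

+122.164°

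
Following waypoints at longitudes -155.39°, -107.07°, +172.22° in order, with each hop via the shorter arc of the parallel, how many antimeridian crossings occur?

Leg 1: -155.39° → -107.07°, shortest Δλ = 48.32° (east) — does not cross 180°.
Leg 2: -107.07° → +172.22°, shortest Δλ = -80.71° (west) — crosses 180°.
Total crossings: 1.

1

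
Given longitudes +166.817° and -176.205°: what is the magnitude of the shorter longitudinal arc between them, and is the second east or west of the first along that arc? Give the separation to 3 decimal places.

Raw difference: -176.205 − 166.817 = -343.022°.
Normalise into (−180°, 180°]: -343.022° + 360° = 16.978°.
Positive ⇒ the second point lies to the east; separation 16.978°.

16.978° east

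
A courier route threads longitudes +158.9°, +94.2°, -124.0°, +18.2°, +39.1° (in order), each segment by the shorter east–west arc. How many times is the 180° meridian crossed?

1

Leg 1: +158.9° → +94.2°, shortest Δλ = -64.7° (west) — does not cross 180°.
Leg 2: +94.2° → -124.0°, shortest Δλ = 141.8° (east) — crosses 180°.
Leg 3: -124.0° → +18.2°, shortest Δλ = 142.2° (east) — does not cross 180°.
Leg 4: +18.2° → +39.1°, shortest Δλ = 20.9° (east) — does not cross 180°.
Total crossings: 1.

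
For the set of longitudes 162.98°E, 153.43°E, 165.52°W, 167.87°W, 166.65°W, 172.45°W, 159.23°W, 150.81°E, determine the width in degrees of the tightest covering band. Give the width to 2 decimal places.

49.96°

Sort the longitudes: -172.45°, -167.87°, -166.65°, -165.52°, -159.23°, +150.81°, +153.43°, +162.98°.
Eastward gaps between consecutive values (wrapping around): 4.58°, 1.22°, 1.13°, 6.29°, 310.04°, 2.62°, 9.55°, 24.57°.
Largest gap = 310.04° ⇒ minimal covering band is its complement: 360° − 310.04° = 49.96°.
Band runs from +150.81° eastward to -159.23°, crossing the antimeridian.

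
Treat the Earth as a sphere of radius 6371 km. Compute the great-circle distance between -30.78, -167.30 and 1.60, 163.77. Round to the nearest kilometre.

4725 km

Δλ = 163.77 − -167.30 = 331.07°; wrapped into (−180°, 180°]: -28.93°.
Δφ = 1.60 − -30.78 = 32.38°.
a = sin²(Δφ/2) + cos φ₁ · cos φ₂ · sin²(Δλ/2) = 0.131327.
c = 2·atan2(√a, √(1−a)) = 0.74166 rad → d = 6371·c ≈ 4725.14 km.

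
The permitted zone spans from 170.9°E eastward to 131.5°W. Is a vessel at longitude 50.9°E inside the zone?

No

Band width going east from +170.9° to -131.5°: ((-131.5 − 170.9) mod 360) = 57.6°.
Offset of +50.9° east of the west edge: ((50.9 − 170.9) mod 360) = 240.0°.
240.0° > 57.6° ⇒ outside.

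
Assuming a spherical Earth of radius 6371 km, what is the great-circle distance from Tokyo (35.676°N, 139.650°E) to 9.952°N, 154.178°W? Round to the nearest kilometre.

7218 km

Δλ = -154.178 − 139.650 = -293.828°; wrapped into (−180°, 180°]: 66.172°.
Δφ = 9.952 − 35.676 = -25.724°.
a = sin²(Δφ/2) + cos φ₁ · cos φ₂ · sin²(Δλ/2) = 0.287987.
c = 2·atan2(√a, √(1−a)) = 1.13291 rad → d = 6371·c ≈ 7217.77 km.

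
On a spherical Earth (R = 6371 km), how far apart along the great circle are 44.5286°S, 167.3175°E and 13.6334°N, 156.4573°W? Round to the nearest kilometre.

7430 km

Δλ = -156.4573 − 167.3175 = -323.7748°; wrapped into (−180°, 180°]: 36.2252°.
Δφ = 13.6334 − -44.5286 = 58.1620°.
a = sin²(Δφ/2) + cos φ₁ · cos φ₂ · sin²(Δλ/2) = 0.303201.
c = 2·atan2(√a, √(1−a)) = 1.16625 rad → d = 6371·c ≈ 7430.20 km.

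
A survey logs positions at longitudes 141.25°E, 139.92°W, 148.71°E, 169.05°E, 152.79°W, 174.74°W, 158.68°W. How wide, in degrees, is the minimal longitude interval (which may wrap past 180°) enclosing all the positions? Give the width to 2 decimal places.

78.83°

Sort the longitudes: -174.74°, -158.68°, -152.79°, -139.92°, +141.25°, +148.71°, +169.05°.
Eastward gaps between consecutive values (wrapping around): 16.06°, 5.89°, 12.87°, 281.17°, 7.46°, 20.34°, 16.21°.
Largest gap = 281.17° ⇒ minimal covering band is its complement: 360° − 281.17° = 78.83°.
Band runs from +141.25° eastward to -139.92°, crossing the antimeridian.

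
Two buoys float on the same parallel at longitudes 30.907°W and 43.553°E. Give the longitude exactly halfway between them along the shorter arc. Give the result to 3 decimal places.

6.323°E

Signed shortest Δλ from -30.907° to +43.553° is +74.460°.
Midpoint longitude = -30.907° + (+74.460°)/2 = -30.907° + 37.230° = +6.323°.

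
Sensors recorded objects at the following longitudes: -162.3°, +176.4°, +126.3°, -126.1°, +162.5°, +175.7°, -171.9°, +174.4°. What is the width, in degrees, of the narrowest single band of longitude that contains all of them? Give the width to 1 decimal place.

Sort the longitudes: -171.9°, -162.3°, -126.1°, +126.3°, +162.5°, +174.4°, +175.7°, +176.4°.
Eastward gaps between consecutive values (wrapping around): 9.6°, 36.2°, 252.4°, 36.2°, 11.9°, 1.3°, 0.7°, 11.7°.
Largest gap = 252.4° ⇒ minimal covering band is its complement: 360° − 252.4° = 107.6°.
Band runs from +126.3° eastward to -126.1°, crossing the antimeridian.

107.6°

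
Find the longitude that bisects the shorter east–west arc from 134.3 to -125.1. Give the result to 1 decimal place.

Signed shortest Δλ from +134.3° to -125.1° is +100.6°.
Midpoint longitude = +134.3° + (+100.6°)/2 = +134.3° + 50.3° = +184.6°.
Normalise into (−180°, 180°]: -175.4°.
(The naïve average (+134.3 + -125.1)/2 = 4.6° is on the wrong side of the globe.)

-175.4°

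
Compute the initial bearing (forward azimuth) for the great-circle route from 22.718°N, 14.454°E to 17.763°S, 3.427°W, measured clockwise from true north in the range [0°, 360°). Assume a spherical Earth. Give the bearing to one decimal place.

Δλ = -3.427 − 14.454 = -17.881°.
θ = atan2( sin Δλ · cos φ₂ , cos φ₁ · sin φ₂ − sin φ₁ · cos φ₂ · cos Δλ )
  = atan2(-0.29240, -0.63143) = -155.152° → normalised to [0°, 360°): 204.848°.

204.8°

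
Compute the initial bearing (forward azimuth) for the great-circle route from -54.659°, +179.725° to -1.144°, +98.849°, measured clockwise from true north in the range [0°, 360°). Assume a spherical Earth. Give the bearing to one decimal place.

Δλ = 98.849 − 179.725 = -80.876°.
θ = atan2( sin Δλ · cos φ₂ , cos φ₁ · sin φ₂ − sin φ₁ · cos φ₂ · cos Δλ )
  = atan2(-0.98715, 0.11778) = -83.196° → normalised to [0°, 360°): 276.804°.

276.8°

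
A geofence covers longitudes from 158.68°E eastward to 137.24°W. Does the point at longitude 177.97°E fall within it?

Yes

Band width going east from +158.68° to -137.24°: ((-137.24 − 158.68) mod 360) = 64.08°.
Offset of +177.97° east of the west edge: ((177.97 − 158.68) mod 360) = 19.29°.
19.29° ≤ 64.08° ⇒ inside.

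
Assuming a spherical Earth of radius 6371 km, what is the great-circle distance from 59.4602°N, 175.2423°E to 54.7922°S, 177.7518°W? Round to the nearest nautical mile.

Δλ = -177.7518 − 175.2423 = -352.9941°; wrapped into (−180°, 180°]: 7.0059°.
Δφ = -54.7922 − 59.4602 = -114.2524°.
a = sin²(Δφ/2) + cos φ₁ · cos φ₂ · sin²(Δλ/2) = 0.706472.
c = 2·atan2(√a, √(1−a)) = 1.99648 rad → d = 6371·c ≈ 12719.58 km ≈ 6868.02 nmi.

6868 nmi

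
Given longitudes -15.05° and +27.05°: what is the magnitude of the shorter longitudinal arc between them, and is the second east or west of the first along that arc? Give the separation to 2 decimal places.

Raw difference: 27.05 − -15.05 = 42.1°.
Normalise into (−180°, 180°]: 42.1° stays 42.1°.
Positive ⇒ the second point lies to the east; separation 42.10°.

42.10° east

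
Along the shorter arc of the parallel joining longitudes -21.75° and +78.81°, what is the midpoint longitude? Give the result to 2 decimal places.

Signed shortest Δλ from -21.75° to +78.81° is +100.56°.
Midpoint longitude = -21.75° + (+100.56°)/2 = -21.75° + 50.28° = +28.53°.

+28.53°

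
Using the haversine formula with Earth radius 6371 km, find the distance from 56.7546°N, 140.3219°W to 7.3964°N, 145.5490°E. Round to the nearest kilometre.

Δλ = 145.5490 − -140.3219 = 285.8709°; wrapped into (−180°, 180°]: -74.1291°.
Δφ = 7.3964 − 56.7546 = -49.3582°.
a = sin²(Δφ/2) + cos φ₁ · cos φ₂ · sin²(Δλ/2) = 0.371830.
c = 2·atan2(√a, √(1−a)) = 1.31156 rad → d = 6371·c ≈ 8355.97 km.

8356 km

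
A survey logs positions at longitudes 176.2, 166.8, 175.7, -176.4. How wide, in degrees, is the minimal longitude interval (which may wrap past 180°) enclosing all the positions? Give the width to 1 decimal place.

Sort the longitudes: -176.4°, +166.8°, +175.7°, +176.2°.
Eastward gaps between consecutive values (wrapping around): 343.2°, 8.9°, 0.5°, 7.4°.
Largest gap = 343.2° ⇒ minimal covering band is its complement: 360° − 343.2° = 16.8°.
Band runs from +166.8° eastward to -176.4°, crossing the antimeridian.

16.8°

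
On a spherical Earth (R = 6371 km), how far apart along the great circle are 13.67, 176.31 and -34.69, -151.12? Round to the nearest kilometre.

6382 km

Δλ = -151.12 − 176.31 = -327.43°; wrapped into (−180°, 180°]: 32.57°.
Δφ = -34.69 − 13.67 = -48.36°.
a = sin²(Δφ/2) + cos φ₁ · cos φ₂ · sin²(Δλ/2) = 0.230600.
c = 2·atan2(√a, √(1−a)) = 1.00178 rad → d = 6371·c ≈ 6382.36 km.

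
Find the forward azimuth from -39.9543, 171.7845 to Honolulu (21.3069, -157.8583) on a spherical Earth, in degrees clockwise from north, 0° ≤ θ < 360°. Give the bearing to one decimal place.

Δλ = -157.8583 − 171.7845 = -329.6428°; wrapped into (−180°, 180°]: 30.3572°.
θ = atan2( sin Δλ · cos φ₂ , cos φ₁ · sin φ₂ − sin φ₁ · cos φ₂ · cos Δλ )
  = atan2(0.47084, 0.79479) = 30.643° → normalised to [0°, 360°): 30.643°.

30.6°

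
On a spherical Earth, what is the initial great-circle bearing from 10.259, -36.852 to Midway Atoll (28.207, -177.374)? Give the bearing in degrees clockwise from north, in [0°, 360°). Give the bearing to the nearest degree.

316°

Δλ = -177.374 − -36.852 = -140.522°.
θ = atan2( sin Δλ · cos φ₂ , cos φ₁ · sin φ₂ − sin φ₁ · cos φ₂ · cos Δλ )
  = atan2(-0.56028, 0.58625) = -43.703° → normalised to [0°, 360°): 316.297°.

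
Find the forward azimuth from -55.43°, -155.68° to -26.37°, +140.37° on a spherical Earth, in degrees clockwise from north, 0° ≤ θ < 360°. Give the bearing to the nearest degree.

275°

Δλ = 140.37 − -155.68 = 296.05°; wrapped into (−180°, 180°]: -63.95°.
θ = atan2( sin Δλ · cos φ₂ , cos φ₁ · sin φ₂ − sin φ₁ · cos φ₂ · cos Δλ )
  = atan2(-0.80493, 0.07196) = -84.891° → normalised to [0°, 360°): 275.109°.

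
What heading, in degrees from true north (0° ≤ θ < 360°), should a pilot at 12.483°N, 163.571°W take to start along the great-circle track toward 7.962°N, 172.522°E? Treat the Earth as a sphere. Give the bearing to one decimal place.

261.4°

Δλ = 172.522 − -163.571 = 336.093°; wrapped into (−180°, 180°]: -23.907°.
θ = atan2( sin Δλ · cos φ₂ , cos φ₁ · sin φ₂ − sin φ₁ · cos φ₂ · cos Δλ )
  = atan2(-0.40135, -0.06046) = -98.567° → normalised to [0°, 360°): 261.433°.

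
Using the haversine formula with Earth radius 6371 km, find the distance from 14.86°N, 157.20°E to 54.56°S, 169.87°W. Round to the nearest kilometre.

8322 km

Δλ = -169.87 − 157.20 = -327.07°; wrapped into (−180°, 180°]: 32.93°.
Δφ = -54.56 − 14.86 = -69.42°.
a = sin²(Δφ/2) + cos φ₁ · cos φ₂ · sin²(Δλ/2) = 0.369265.
c = 2·atan2(√a, √(1−a)) = 1.30625 rad → d = 6371·c ≈ 8322.13 km.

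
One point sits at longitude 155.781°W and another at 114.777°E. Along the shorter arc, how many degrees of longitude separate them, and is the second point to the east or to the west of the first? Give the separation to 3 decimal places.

89.442° west

Raw difference: 114.777 − -155.781 = 270.558°.
Normalise into (−180°, 180°]: 270.558° − 360° = -89.442°.
Negative ⇒ the second point lies to the west; separation 89.442°.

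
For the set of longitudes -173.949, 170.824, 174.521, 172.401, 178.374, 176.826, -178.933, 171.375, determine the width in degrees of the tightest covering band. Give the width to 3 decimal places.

Sort the longitudes: -178.933°, -173.949°, +170.824°, +171.375°, +172.401°, +174.521°, +176.826°, +178.374°.
Eastward gaps between consecutive values (wrapping around): 4.984°, 344.773°, 0.551°, 1.026°, 2.120°, 2.305°, 1.548°, 2.693°.
Largest gap = 344.773° ⇒ minimal covering band is its complement: 360° − 344.773° = 15.227°.
Band runs from +170.824° eastward to -173.949°, crossing the antimeridian.

15.227°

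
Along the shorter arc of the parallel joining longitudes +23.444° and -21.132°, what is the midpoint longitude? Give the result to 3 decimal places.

Signed shortest Δλ from +23.444° to -21.132° is -44.576°.
Midpoint longitude = +23.444° + (-44.576°)/2 = +23.444° − 22.288° = +1.156°.

+1.156°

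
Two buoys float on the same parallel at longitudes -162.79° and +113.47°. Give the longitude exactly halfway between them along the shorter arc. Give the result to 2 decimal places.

+155.34°

Signed shortest Δλ from -162.79° to +113.47° is -83.74°.
Midpoint longitude = -162.79° + (-83.74°)/2 = -162.79° − 41.87° = -204.66°.
Normalise into (−180°, 180°]: +155.34°.
(The naïve average (-162.79 + +113.47)/2 = -24.66° is on the wrong side of the globe.)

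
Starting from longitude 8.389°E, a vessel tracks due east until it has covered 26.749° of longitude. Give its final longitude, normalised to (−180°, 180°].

35.138°E

Start at +8.389°; shift +26.749° → +35.138°.
+35.138° already lies in (−180°, 180°].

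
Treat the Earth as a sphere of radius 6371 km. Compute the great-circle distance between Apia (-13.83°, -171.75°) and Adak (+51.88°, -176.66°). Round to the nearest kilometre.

7322 km

Δλ = -176.66 − -171.75 = -4.91°.
Δφ = 51.88 − -13.83 = 65.71°.
a = sin²(Δφ/2) + cos φ₁ · cos φ₂ · sin²(Δλ/2) = 0.295422.
c = 2·atan2(√a, √(1−a)) = 1.14927 rad → d = 6371·c ≈ 7321.99 km.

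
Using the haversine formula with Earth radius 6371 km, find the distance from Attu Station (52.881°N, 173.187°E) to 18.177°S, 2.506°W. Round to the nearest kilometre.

16138 km

Δλ = -2.506 − 173.187 = -175.693°.
Δφ = -18.177 − 52.881 = -71.058°.
a = sin²(Δφ/2) + cos φ₁ · cos φ₂ · sin²(Δλ/2) = 0.910243.
c = 2·atan2(√a, √(1−a)) = 2.53306 rad → d = 6371·c ≈ 16138.10 km.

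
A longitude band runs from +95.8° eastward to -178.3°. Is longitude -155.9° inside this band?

No

Band width going east from +95.8° to -178.3°: ((-178.3 − 95.8) mod 360) = 85.9°.
Offset of -155.9° east of the west edge: ((-155.9 − 95.8) mod 360) = 108.3°.
108.3° > 85.9° ⇒ outside.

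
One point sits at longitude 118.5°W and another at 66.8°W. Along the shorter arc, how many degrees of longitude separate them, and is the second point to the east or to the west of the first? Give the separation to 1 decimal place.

Raw difference: -66.8 − -118.5 = 51.7°.
Normalise into (−180°, 180°]: 51.7° stays 51.7°.
Positive ⇒ the second point lies to the east; separation 51.7°.

51.7° east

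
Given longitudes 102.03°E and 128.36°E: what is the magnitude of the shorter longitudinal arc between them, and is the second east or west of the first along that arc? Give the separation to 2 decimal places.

26.33° east

Raw difference: 128.36 − 102.03 = 26.33°.
Normalise into (−180°, 180°]: 26.33° stays 26.33°.
Positive ⇒ the second point lies to the east; separation 26.33°.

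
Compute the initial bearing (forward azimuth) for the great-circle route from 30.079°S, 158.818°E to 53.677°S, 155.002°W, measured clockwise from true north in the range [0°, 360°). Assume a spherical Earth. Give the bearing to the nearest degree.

Δλ = -155.002 − 158.818 = -313.820°; wrapped into (−180°, 180°]: 46.180°.
θ = atan2( sin Δλ · cos φ₂ , cos φ₁ · sin φ₂ − sin φ₁ · cos φ₂ · cos Δλ )
  = atan2(0.42738, -0.49164) = 138.999° → normalised to [0°, 360°): 138.999°.

139°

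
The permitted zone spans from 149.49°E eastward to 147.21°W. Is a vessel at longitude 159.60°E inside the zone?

Band width going east from +149.49° to -147.21°: ((-147.21 − 149.49) mod 360) = 63.30°.
Offset of +159.60° east of the west edge: ((159.60 − 149.49) mod 360) = 10.11°.
10.11° ≤ 63.30° ⇒ inside.

Yes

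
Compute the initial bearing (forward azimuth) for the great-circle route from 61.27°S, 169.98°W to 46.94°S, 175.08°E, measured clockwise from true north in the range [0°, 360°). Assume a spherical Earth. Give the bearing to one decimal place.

322.2°

Δλ = 175.08 − -169.98 = 345.06°; wrapped into (−180°, 180°]: -14.94°.
θ = atan2( sin Δλ · cos φ₂ , cos φ₁ · sin φ₂ − sin φ₁ · cos φ₂ · cos Δλ )
  = atan2(-0.17602, 0.22727) = -37.758° → normalised to [0°, 360°): 322.242°.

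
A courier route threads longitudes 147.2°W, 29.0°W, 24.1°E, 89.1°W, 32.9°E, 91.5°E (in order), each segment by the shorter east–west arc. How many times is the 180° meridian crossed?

0

Leg 1: -147.2° → -29.0°, shortest Δλ = 118.2° (east) — does not cross 180°.
Leg 2: -29.0° → +24.1°, shortest Δλ = 53.1° (east) — does not cross 180°.
Leg 3: +24.1° → -89.1°, shortest Δλ = -113.2° (west) — does not cross 180°.
Leg 4: -89.1° → +32.9°, shortest Δλ = 122.0° (east) — does not cross 180°.
Leg 5: +32.9° → +91.5°, shortest Δλ = 58.6° (east) — does not cross 180°.
Total crossings: 0.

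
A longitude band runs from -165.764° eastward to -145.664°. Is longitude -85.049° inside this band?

No

Band width going east from -165.764° to -145.664°: ((-145.664 − -165.764) mod 360) = 20.100°.
Offset of -85.049° east of the west edge: ((-85.049 − -165.764) mod 360) = 80.715°.
80.715° > 20.100° ⇒ outside.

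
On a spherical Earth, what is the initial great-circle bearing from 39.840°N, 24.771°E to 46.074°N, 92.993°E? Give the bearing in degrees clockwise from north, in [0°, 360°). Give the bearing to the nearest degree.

Δλ = 92.993 − 24.771 = 68.222°.
θ = atan2( sin Δλ · cos φ₂ , cos φ₁ · sin φ₂ − sin φ₁ · cos φ₂ · cos Δλ )
  = atan2(0.64422, 0.38813) = 58.931° → normalised to [0°, 360°): 58.931°.

59°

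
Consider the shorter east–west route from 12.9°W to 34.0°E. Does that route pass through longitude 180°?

Signed shortest Δλ = ((34.0 − -12.9 + 180) mod 360) − 180 = 46.9°.
Going east by 46.9° from -12.9° reaches +34.0° without touching 180°.

No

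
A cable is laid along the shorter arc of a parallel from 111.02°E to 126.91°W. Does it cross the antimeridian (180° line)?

Yes

Naïve |-126.91 − 111.02| = 237.93° > 180°, so the shorter arc goes the other way round — across 180°.
Signed shortest Δλ = ((-126.91 − 111.02 + 180) mod 360) − 180 = 122.07°.
Going east by 122.07° from +111.02° passes through 180° before reaching -126.91°.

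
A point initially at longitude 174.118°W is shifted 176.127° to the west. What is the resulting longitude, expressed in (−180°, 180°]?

Start at -174.118°; shift −176.127° → -350.245°.
-350.245° lies outside (−180°, 180°]; add 360° → +9.755°.

9.755°E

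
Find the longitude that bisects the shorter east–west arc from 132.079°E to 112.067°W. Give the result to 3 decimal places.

Signed shortest Δλ from +132.079° to -112.067° is +115.854°.
Midpoint longitude = +132.079° + (+115.854°)/2 = +132.079° + 57.927° = +190.006°.
Normalise into (−180°, 180°]: -169.994°.
(The naïve average (+132.079 + -112.067)/2 = 10.006° is on the wrong side of the globe.)

169.994°W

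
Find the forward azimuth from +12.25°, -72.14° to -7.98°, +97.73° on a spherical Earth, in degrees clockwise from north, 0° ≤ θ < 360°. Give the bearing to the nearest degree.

68°

Δλ = 97.73 − -72.14 = 169.87°.
θ = atan2( sin Δλ · cos φ₂ , cos φ₁ · sin φ₂ − sin φ₁ · cos φ₂ · cos Δλ )
  = atan2(0.17418, 0.07118) = 67.772° → normalised to [0°, 360°): 67.772°.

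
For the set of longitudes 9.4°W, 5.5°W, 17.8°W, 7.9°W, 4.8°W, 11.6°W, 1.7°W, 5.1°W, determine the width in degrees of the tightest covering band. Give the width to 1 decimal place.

Sort the longitudes: -17.8°, -11.6°, -9.4°, -7.9°, -5.5°, -5.1°, -4.8°, -1.7°.
Eastward gaps between consecutive values (wrapping around): 6.2°, 2.2°, 1.5°, 2.4°, 0.4°, 0.3°, 3.1°, 343.9°.
Largest gap = 343.9° ⇒ minimal covering band is its complement: 360° − 343.9° = 16.1°.
Band runs from -17.8° eastward to -1.7°.

16.1°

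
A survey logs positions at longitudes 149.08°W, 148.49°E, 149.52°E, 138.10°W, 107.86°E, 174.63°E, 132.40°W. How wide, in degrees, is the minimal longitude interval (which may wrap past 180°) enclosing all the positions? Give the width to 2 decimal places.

119.74°

Sort the longitudes: -149.08°, -138.10°, -132.40°, +107.86°, +148.49°, +149.52°, +174.63°.
Eastward gaps between consecutive values (wrapping around): 10.98°, 5.70°, 240.26°, 40.63°, 1.03°, 25.11°, 36.29°.
Largest gap = 240.26° ⇒ minimal covering band is its complement: 360° − 240.26° = 119.74°.
Band runs from +107.86° eastward to -132.40°, crossing the antimeridian.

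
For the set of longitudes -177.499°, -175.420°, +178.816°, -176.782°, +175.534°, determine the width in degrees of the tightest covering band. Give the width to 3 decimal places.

9.046°

Sort the longitudes: -177.499°, -176.782°, -175.420°, +175.534°, +178.816°.
Eastward gaps between consecutive values (wrapping around): 0.717°, 1.362°, 350.954°, 3.282°, 3.685°.
Largest gap = 350.954° ⇒ minimal covering band is its complement: 360° − 350.954° = 9.046°.
Band runs from +175.534° eastward to -175.420°, crossing the antimeridian.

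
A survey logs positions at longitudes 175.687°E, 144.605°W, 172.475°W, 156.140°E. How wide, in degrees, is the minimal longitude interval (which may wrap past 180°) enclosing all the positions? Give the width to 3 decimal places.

59.255°

Sort the longitudes: -172.475°, -144.605°, +156.140°, +175.687°.
Eastward gaps between consecutive values (wrapping around): 27.870°, 300.745°, 19.547°, 11.838°.
Largest gap = 300.745° ⇒ minimal covering band is its complement: 360° − 300.745° = 59.255°.
Band runs from +156.140° eastward to -144.605°, crossing the antimeridian.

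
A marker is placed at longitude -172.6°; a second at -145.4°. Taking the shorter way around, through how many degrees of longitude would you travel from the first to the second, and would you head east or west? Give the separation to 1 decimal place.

Raw difference: -145.4 − -172.6 = 27.2°.
Normalise into (−180°, 180°]: 27.2° stays 27.2°.
Positive ⇒ the second point lies to the east; separation 27.2°.

27.2° east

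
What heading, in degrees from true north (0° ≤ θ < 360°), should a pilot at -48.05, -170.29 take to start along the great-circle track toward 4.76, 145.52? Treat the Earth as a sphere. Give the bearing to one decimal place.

310.2°

Δλ = 145.52 − -170.29 = 315.81°; wrapped into (−180°, 180°]: -44.19°.
θ = atan2( sin Δλ · cos φ₂ , cos φ₁ · sin φ₂ − sin φ₁ · cos φ₂ · cos Δλ )
  = atan2(-0.69464, 0.58691) = -49.805° → normalised to [0°, 360°): 310.195°.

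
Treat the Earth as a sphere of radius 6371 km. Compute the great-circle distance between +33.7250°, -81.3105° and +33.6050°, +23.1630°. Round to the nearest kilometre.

9150 km

Δλ = 23.1630 − -81.3105 = 104.4735°.
Δφ = 33.6050 − 33.7250 = -0.1200°.
a = sin²(Δφ/2) + cos φ₁ · cos φ₂ · sin²(Δλ/2) = 0.432922.
c = 2·atan2(√a, √(1−a)) = 1.43623 rad → d = 6371·c ≈ 9150.25 km.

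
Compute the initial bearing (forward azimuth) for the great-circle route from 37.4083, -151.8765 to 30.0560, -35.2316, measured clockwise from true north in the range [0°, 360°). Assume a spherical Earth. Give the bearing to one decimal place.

50.7°

Δλ = -35.2316 − -151.8765 = 116.6449°.
θ = atan2( sin Δλ · cos φ₂ , cos φ₁ · sin φ₂ − sin φ₁ · cos φ₂ · cos Δλ )
  = atan2(0.77362, 0.63364) = 50.681° → normalised to [0°, 360°): 50.681°.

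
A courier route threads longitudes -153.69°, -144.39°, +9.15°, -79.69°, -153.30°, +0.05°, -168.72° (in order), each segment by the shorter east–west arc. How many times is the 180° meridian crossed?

Leg 1: -153.69° → -144.39°, shortest Δλ = 9.3° (east) — does not cross 180°.
Leg 2: -144.39° → +9.15°, shortest Δλ = 153.54° (east) — does not cross 180°.
Leg 3: +9.15° → -79.69°, shortest Δλ = -88.84° (west) — does not cross 180°.
Leg 4: -79.69° → -153.30°, shortest Δλ = -73.61° (west) — does not cross 180°.
Leg 5: -153.30° → +0.05°, shortest Δλ = 153.35° (east) — does not cross 180°.
Leg 6: +0.05° → -168.72°, shortest Δλ = -168.77° (west) — does not cross 180°.
Total crossings: 0.

0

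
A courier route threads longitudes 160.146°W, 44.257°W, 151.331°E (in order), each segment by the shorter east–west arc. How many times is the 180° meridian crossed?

1

Leg 1: -160.146° → -44.257°, shortest Δλ = 115.889° (east) — does not cross 180°.
Leg 2: -44.257° → +151.331°, shortest Δλ = -164.412° (west) — crosses 180°.
Total crossings: 1.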